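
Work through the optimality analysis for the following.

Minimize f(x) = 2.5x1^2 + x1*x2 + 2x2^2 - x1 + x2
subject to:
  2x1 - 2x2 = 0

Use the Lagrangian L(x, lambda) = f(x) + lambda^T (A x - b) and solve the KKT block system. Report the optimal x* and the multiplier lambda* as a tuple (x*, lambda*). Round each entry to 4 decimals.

Form the Lagrangian:
  L(x, lambda) = (1/2) x^T Q x + c^T x + lambda^T (A x - b)
Stationarity (grad_x L = 0): Q x + c + A^T lambda = 0.
Primal feasibility: A x = b.

This gives the KKT block system:
  [ Q   A^T ] [ x     ]   [-c ]
  [ A    0  ] [ lambda ] = [ b ]

Solving the linear system:
  x*      = (0, 0)
  lambda* = (0.5)
  f(x*)   = 0

x* = (0, 0), lambda* = (0.5)


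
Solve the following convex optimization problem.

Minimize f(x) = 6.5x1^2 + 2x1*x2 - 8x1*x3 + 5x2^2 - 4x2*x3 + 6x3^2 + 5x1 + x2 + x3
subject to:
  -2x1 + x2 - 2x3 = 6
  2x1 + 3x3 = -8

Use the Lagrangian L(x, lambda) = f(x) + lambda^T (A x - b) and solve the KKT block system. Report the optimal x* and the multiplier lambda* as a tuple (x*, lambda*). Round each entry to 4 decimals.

Form the Lagrangian:
  L(x, lambda) = (1/2) x^T Q x + c^T x + lambda^T (A x - b)
Stationarity (grad_x L = 0): Q x + c + A^T lambda = 0.
Primal feasibility: A x = b.

This gives the KKT block system:
  [ Q   A^T ] [ x     ]   [-c ]
  [ A    0  ] [ lambda ] = [ b ]

Solving the linear system:
  x*      = (-1.5714, -0.381, -1.619)
  lambda* = (-0.5238, 1.0952)
  f(x*)   = 1.0238

x* = (-1.5714, -0.381, -1.619), lambda* = (-0.5238, 1.0952)


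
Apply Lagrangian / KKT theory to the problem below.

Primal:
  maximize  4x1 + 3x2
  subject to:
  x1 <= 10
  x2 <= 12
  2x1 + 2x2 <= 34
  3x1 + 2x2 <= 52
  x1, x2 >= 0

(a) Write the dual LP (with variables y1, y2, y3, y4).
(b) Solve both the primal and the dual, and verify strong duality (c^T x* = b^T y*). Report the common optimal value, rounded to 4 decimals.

The standard primal-dual pair for 'max c^T x s.t. A x <= b, x >= 0' is:
  Dual:  min b^T y  s.t.  A^T y >= c,  y >= 0.

So the dual LP is:
  minimize  10y1 + 12y2 + 34y3 + 52y4
  subject to:
    y1 + 2y3 + 3y4 >= 4
    y2 + 2y3 + 2y4 >= 3
    y1, y2, y3, y4 >= 0

Solving the primal: x* = (10, 7).
  primal value c^T x* = 61.
Solving the dual: y* = (1, 0, 1.5, 0).
  dual value b^T y* = 61.
Strong duality: c^T x* = b^T y*. Confirmed.

61


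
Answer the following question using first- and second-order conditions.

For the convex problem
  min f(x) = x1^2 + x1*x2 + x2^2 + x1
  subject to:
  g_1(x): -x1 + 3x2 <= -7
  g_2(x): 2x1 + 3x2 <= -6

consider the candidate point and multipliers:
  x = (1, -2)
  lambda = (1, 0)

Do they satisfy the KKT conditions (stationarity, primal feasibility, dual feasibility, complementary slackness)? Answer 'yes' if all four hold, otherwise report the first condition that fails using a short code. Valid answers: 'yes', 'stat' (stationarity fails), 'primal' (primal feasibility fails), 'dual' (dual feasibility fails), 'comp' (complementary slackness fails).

Gradient of f: grad f(x) = Q x + c = (1, -3)
Constraint values g_i(x) = a_i^T x - b_i:
  g_1((1, -2)) = 0
  g_2((1, -2)) = 2
Stationarity residual: grad f(x) + sum_i lambda_i a_i = (0, 0)
  -> stationarity OK
Primal feasibility (all g_i <= 0): FAILS
Dual feasibility (all lambda_i >= 0): OK
Complementary slackness (lambda_i * g_i(x) = 0 for all i): OK

Verdict: the first failing condition is primal_feasibility -> primal.

primal


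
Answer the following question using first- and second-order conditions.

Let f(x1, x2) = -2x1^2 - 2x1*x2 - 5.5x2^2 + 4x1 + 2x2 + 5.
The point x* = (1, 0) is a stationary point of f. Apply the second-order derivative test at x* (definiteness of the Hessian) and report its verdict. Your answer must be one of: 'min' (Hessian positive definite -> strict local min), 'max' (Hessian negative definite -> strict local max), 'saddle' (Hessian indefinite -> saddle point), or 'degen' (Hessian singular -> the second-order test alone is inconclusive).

Compute the Hessian H = grad^2 f:
  H = [[-4, -2], [-2, -11]]
Verify stationarity: grad f(x*) = H x* + g = (0, 0).
Eigenvalues of H: -11.5311, -3.4689.
Both eigenvalues < 0, so H is negative definite -> x* is a strict local max.

max


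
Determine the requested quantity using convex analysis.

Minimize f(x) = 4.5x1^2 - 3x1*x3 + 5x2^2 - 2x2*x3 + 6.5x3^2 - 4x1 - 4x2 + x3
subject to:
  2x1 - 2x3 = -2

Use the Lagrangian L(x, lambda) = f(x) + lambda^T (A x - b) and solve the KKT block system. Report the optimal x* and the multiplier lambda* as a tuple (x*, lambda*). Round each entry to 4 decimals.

Form the Lagrangian:
  L(x, lambda) = (1/2) x^T Q x + c^T x + lambda^T (A x - b)
Stationarity (grad_x L = 0): Q x + c + A^T lambda = 0.
Primal feasibility: A x = b.

This gives the KKT block system:
  [ Q   A^T ] [ x     ]   [-c ]
  [ A    0  ] [ lambda ] = [ b ]

Solving the linear system:
  x*      = (-0.3718, 0.5256, 0.6282)
  lambda* = (4.6154)
  f(x*)   = 4.6218

x* = (-0.3718, 0.5256, 0.6282), lambda* = (4.6154)


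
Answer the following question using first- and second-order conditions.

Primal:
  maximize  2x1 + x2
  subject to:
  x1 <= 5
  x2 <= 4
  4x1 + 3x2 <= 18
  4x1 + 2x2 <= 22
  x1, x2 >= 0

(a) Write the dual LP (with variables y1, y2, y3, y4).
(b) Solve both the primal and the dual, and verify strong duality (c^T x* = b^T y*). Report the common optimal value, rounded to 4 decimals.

The standard primal-dual pair for 'max c^T x s.t. A x <= b, x >= 0' is:
  Dual:  min b^T y  s.t.  A^T y >= c,  y >= 0.

So the dual LP is:
  minimize  5y1 + 4y2 + 18y3 + 22y4
  subject to:
    y1 + 4y3 + 4y4 >= 2
    y2 + 3y3 + 2y4 >= 1
    y1, y2, y3, y4 >= 0

Solving the primal: x* = (4.5, 0).
  primal value c^T x* = 9.
Solving the dual: y* = (0, 0, 0.5, 0).
  dual value b^T y* = 9.
Strong duality: c^T x* = b^T y*. Confirmed.

9


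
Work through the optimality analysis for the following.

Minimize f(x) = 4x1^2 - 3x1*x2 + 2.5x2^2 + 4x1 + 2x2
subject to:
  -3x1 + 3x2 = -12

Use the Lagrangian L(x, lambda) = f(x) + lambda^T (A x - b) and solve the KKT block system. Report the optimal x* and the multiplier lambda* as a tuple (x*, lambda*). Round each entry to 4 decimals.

Form the Lagrangian:
  L(x, lambda) = (1/2) x^T Q x + c^T x + lambda^T (A x - b)
Stationarity (grad_x L = 0): Q x + c + A^T lambda = 0.
Primal feasibility: A x = b.

This gives the KKT block system:
  [ Q   A^T ] [ x     ]   [-c ]
  [ A    0  ] [ lambda ] = [ b ]

Solving the linear system:
  x*      = (0.2857, -3.7143)
  lambda* = (5.8095)
  f(x*)   = 31.7143

x* = (0.2857, -3.7143), lambda* = (5.8095)


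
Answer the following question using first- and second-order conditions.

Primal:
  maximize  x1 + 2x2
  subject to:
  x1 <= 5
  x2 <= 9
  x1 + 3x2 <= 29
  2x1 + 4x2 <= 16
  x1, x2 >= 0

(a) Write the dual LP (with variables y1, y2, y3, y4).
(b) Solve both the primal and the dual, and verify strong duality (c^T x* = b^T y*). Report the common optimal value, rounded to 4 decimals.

The standard primal-dual pair for 'max c^T x s.t. A x <= b, x >= 0' is:
  Dual:  min b^T y  s.t.  A^T y >= c,  y >= 0.

So the dual LP is:
  minimize  5y1 + 9y2 + 29y3 + 16y4
  subject to:
    y1 + y3 + 2y4 >= 1
    y2 + 3y3 + 4y4 >= 2
    y1, y2, y3, y4 >= 0

Solving the primal: x* = (0, 4).
  primal value c^T x* = 8.
Solving the dual: y* = (0, 0, 0, 0.5).
  dual value b^T y* = 8.
Strong duality: c^T x* = b^T y*. Confirmed.

8


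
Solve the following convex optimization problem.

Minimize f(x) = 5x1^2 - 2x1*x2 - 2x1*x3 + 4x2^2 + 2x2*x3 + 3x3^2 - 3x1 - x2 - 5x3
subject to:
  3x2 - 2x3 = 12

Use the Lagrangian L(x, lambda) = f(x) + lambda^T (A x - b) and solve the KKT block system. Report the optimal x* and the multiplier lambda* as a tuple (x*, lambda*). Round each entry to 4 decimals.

Form the Lagrangian:
  L(x, lambda) = (1/2) x^T Q x + c^T x + lambda^T (A x - b)
Stationarity (grad_x L = 0): Q x + c + A^T lambda = 0.
Primal feasibility: A x = b.

This gives the KKT block system:
  [ Q   A^T ] [ x     ]   [-c ]
  [ A    0  ] [ lambda ] = [ b ]

Solving the linear system:
  x*      = (0.5, 2.8, -1.8)
  lambda* = (-5.6)
  f(x*)   = 35.95

x* = (0.5, 2.8, -1.8), lambda* = (-5.6)


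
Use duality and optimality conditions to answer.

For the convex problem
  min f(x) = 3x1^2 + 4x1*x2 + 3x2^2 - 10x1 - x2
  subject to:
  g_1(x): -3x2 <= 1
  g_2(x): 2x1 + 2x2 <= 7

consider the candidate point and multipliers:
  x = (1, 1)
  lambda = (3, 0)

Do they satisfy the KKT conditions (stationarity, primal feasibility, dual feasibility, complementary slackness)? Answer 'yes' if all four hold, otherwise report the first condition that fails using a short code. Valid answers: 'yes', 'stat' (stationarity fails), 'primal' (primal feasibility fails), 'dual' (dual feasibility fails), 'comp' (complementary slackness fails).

Gradient of f: grad f(x) = Q x + c = (0, 9)
Constraint values g_i(x) = a_i^T x - b_i:
  g_1((1, 1)) = -4
  g_2((1, 1)) = -3
Stationarity residual: grad f(x) + sum_i lambda_i a_i = (0, 0)
  -> stationarity OK
Primal feasibility (all g_i <= 0): OK
Dual feasibility (all lambda_i >= 0): OK
Complementary slackness (lambda_i * g_i(x) = 0 for all i): FAILS

Verdict: the first failing condition is complementary_slackness -> comp.

comp


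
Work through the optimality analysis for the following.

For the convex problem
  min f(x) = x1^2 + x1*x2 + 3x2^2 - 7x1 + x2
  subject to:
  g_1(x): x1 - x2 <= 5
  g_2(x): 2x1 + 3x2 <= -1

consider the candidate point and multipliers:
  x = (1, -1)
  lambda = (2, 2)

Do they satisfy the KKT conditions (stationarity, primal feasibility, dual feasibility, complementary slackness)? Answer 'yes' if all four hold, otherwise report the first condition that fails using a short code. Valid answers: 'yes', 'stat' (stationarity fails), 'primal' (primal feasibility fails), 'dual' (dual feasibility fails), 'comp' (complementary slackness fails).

Gradient of f: grad f(x) = Q x + c = (-6, -4)
Constraint values g_i(x) = a_i^T x - b_i:
  g_1((1, -1)) = -3
  g_2((1, -1)) = 0
Stationarity residual: grad f(x) + sum_i lambda_i a_i = (0, 0)
  -> stationarity OK
Primal feasibility (all g_i <= 0): OK
Dual feasibility (all lambda_i >= 0): OK
Complementary slackness (lambda_i * g_i(x) = 0 for all i): FAILS

Verdict: the first failing condition is complementary_slackness -> comp.

comp


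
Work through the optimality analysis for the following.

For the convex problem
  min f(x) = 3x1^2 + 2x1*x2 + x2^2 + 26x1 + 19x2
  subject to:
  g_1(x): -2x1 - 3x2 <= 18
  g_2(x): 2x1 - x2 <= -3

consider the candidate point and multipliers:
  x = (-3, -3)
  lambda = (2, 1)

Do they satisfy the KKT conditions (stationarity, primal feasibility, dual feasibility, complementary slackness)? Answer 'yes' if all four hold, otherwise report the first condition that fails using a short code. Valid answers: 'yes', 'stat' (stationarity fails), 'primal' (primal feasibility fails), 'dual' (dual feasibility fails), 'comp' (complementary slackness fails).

Gradient of f: grad f(x) = Q x + c = (2, 7)
Constraint values g_i(x) = a_i^T x - b_i:
  g_1((-3, -3)) = -3
  g_2((-3, -3)) = 0
Stationarity residual: grad f(x) + sum_i lambda_i a_i = (0, 0)
  -> stationarity OK
Primal feasibility (all g_i <= 0): OK
Dual feasibility (all lambda_i >= 0): OK
Complementary slackness (lambda_i * g_i(x) = 0 for all i): FAILS

Verdict: the first failing condition is complementary_slackness -> comp.

comp


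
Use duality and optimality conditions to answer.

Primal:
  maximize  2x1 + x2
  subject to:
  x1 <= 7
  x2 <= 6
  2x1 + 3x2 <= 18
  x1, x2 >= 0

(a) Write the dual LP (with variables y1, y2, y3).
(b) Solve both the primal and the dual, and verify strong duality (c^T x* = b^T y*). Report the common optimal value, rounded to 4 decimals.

The standard primal-dual pair for 'max c^T x s.t. A x <= b, x >= 0' is:
  Dual:  min b^T y  s.t.  A^T y >= c,  y >= 0.

So the dual LP is:
  minimize  7y1 + 6y2 + 18y3
  subject to:
    y1 + 2y3 >= 2
    y2 + 3y3 >= 1
    y1, y2, y3 >= 0

Solving the primal: x* = (7, 1.3333).
  primal value c^T x* = 15.3333.
Solving the dual: y* = (1.3333, 0, 0.3333).
  dual value b^T y* = 15.3333.
Strong duality: c^T x* = b^T y*. Confirmed.

15.3333


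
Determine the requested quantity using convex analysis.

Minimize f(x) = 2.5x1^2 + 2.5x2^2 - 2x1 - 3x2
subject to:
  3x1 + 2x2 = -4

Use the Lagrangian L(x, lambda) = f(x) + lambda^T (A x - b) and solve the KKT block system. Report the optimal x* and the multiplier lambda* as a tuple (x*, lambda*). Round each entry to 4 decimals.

Form the Lagrangian:
  L(x, lambda) = (1/2) x^T Q x + c^T x + lambda^T (A x - b)
Stationarity (grad_x L = 0): Q x + c + A^T lambda = 0.
Primal feasibility: A x = b.

This gives the KKT block system:
  [ Q   A^T ] [ x     ]   [-c ]
  [ A    0  ] [ lambda ] = [ b ]

Solving the linear system:
  x*      = (-1.0769, -0.3846)
  lambda* = (2.4615)
  f(x*)   = 6.5769

x* = (-1.0769, -0.3846), lambda* = (2.4615)


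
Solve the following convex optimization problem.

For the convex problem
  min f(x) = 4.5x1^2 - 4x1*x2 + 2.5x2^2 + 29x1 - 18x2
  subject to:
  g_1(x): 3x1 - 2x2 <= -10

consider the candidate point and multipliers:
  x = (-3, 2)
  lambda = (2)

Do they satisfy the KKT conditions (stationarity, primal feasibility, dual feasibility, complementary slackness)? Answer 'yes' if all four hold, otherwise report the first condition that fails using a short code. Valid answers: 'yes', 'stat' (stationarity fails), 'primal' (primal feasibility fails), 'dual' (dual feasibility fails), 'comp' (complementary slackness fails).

Gradient of f: grad f(x) = Q x + c = (-6, 4)
Constraint values g_i(x) = a_i^T x - b_i:
  g_1((-3, 2)) = -3
Stationarity residual: grad f(x) + sum_i lambda_i a_i = (0, 0)
  -> stationarity OK
Primal feasibility (all g_i <= 0): OK
Dual feasibility (all lambda_i >= 0): OK
Complementary slackness (lambda_i * g_i(x) = 0 for all i): FAILS

Verdict: the first failing condition is complementary_slackness -> comp.

comp


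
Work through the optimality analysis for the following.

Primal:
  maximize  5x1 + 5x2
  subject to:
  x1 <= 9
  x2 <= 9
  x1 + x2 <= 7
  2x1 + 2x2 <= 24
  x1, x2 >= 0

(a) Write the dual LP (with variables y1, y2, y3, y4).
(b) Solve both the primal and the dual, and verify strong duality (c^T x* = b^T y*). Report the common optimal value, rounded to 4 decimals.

The standard primal-dual pair for 'max c^T x s.t. A x <= b, x >= 0' is:
  Dual:  min b^T y  s.t.  A^T y >= c,  y >= 0.

So the dual LP is:
  minimize  9y1 + 9y2 + 7y3 + 24y4
  subject to:
    y1 + y3 + 2y4 >= 5
    y2 + y3 + 2y4 >= 5
    y1, y2, y3, y4 >= 0

Solving the primal: x* = (7, 0).
  primal value c^T x* = 35.
Solving the dual: y* = (0, 0, 5, 0).
  dual value b^T y* = 35.
Strong duality: c^T x* = b^T y*. Confirmed.

35


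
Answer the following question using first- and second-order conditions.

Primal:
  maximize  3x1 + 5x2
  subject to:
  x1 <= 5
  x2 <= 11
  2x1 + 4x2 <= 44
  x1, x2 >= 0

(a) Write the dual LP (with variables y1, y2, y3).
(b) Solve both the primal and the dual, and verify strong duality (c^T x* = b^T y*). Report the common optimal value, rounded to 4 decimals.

The standard primal-dual pair for 'max c^T x s.t. A x <= b, x >= 0' is:
  Dual:  min b^T y  s.t.  A^T y >= c,  y >= 0.

So the dual LP is:
  minimize  5y1 + 11y2 + 44y3
  subject to:
    y1 + 2y3 >= 3
    y2 + 4y3 >= 5
    y1, y2, y3 >= 0

Solving the primal: x* = (5, 8.5).
  primal value c^T x* = 57.5.
Solving the dual: y* = (0.5, 0, 1.25).
  dual value b^T y* = 57.5.
Strong duality: c^T x* = b^T y*. Confirmed.

57.5


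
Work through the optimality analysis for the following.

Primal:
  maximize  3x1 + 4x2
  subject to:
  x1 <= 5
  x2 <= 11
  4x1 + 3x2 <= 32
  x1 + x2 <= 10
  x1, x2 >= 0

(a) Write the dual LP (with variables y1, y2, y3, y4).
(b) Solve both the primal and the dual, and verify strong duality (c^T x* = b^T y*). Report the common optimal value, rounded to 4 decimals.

The standard primal-dual pair for 'max c^T x s.t. A x <= b, x >= 0' is:
  Dual:  min b^T y  s.t.  A^T y >= c,  y >= 0.

So the dual LP is:
  minimize  5y1 + 11y2 + 32y3 + 10y4
  subject to:
    y1 + 4y3 + y4 >= 3
    y2 + 3y3 + y4 >= 4
    y1, y2, y3, y4 >= 0

Solving the primal: x* = (0, 10).
  primal value c^T x* = 40.
Solving the dual: y* = (0, 0, 0, 4).
  dual value b^T y* = 40.
Strong duality: c^T x* = b^T y*. Confirmed.

40


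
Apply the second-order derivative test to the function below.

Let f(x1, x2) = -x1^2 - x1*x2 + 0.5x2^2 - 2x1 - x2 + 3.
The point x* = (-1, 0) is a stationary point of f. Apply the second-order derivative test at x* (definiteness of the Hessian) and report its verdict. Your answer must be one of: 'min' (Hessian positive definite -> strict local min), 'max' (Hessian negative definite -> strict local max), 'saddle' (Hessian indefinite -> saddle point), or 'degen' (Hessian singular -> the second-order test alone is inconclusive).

Compute the Hessian H = grad^2 f:
  H = [[-2, -1], [-1, 1]]
Verify stationarity: grad f(x*) = H x* + g = (0, 0).
Eigenvalues of H: -2.3028, 1.3028.
Eigenvalues have mixed signs, so H is indefinite -> x* is a saddle point.

saddle


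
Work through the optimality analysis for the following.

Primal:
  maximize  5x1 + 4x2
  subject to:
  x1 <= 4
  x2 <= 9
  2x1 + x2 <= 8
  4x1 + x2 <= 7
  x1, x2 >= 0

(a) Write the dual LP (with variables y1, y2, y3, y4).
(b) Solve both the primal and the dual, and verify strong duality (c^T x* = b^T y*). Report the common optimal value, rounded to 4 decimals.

The standard primal-dual pair for 'max c^T x s.t. A x <= b, x >= 0' is:
  Dual:  min b^T y  s.t.  A^T y >= c,  y >= 0.

So the dual LP is:
  minimize  4y1 + 9y2 + 8y3 + 7y4
  subject to:
    y1 + 2y3 + 4y4 >= 5
    y2 + y3 + y4 >= 4
    y1, y2, y3, y4 >= 0

Solving the primal: x* = (0, 7).
  primal value c^T x* = 28.
Solving the dual: y* = (0, 0, 0, 4).
  dual value b^T y* = 28.
Strong duality: c^T x* = b^T y*. Confirmed.

28


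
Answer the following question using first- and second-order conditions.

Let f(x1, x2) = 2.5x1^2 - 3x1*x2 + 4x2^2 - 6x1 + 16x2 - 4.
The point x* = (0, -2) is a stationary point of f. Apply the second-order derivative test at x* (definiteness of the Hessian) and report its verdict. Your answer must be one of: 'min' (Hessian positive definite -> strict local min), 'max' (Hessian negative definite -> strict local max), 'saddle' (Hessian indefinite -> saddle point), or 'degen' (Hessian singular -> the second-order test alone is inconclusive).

Compute the Hessian H = grad^2 f:
  H = [[5, -3], [-3, 8]]
Verify stationarity: grad f(x*) = H x* + g = (0, 0).
Eigenvalues of H: 3.1459, 9.8541.
Both eigenvalues > 0, so H is positive definite -> x* is a strict local min.

min


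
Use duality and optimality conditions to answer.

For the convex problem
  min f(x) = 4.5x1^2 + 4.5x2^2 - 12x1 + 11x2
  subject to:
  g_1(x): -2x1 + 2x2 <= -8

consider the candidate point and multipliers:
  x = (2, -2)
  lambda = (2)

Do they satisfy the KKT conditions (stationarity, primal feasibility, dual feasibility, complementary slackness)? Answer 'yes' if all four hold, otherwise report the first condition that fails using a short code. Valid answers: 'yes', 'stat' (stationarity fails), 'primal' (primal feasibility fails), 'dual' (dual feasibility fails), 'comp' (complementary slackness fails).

Gradient of f: grad f(x) = Q x + c = (6, -7)
Constraint values g_i(x) = a_i^T x - b_i:
  g_1((2, -2)) = 0
Stationarity residual: grad f(x) + sum_i lambda_i a_i = (2, -3)
  -> stationarity FAILS
Primal feasibility (all g_i <= 0): OK
Dual feasibility (all lambda_i >= 0): OK
Complementary slackness (lambda_i * g_i(x) = 0 for all i): OK

Verdict: the first failing condition is stationarity -> stat.

stat


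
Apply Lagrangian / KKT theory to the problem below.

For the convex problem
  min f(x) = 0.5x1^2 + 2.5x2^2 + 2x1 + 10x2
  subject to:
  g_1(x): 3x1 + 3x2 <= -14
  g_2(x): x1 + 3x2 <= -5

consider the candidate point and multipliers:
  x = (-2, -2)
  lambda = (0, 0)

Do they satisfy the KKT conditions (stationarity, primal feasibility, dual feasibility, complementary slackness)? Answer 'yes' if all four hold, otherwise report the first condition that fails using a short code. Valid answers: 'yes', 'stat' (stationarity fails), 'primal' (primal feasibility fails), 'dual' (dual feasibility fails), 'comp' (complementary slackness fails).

Gradient of f: grad f(x) = Q x + c = (0, 0)
Constraint values g_i(x) = a_i^T x - b_i:
  g_1((-2, -2)) = 2
  g_2((-2, -2)) = -3
Stationarity residual: grad f(x) + sum_i lambda_i a_i = (0, 0)
  -> stationarity OK
Primal feasibility (all g_i <= 0): FAILS
Dual feasibility (all lambda_i >= 0): OK
Complementary slackness (lambda_i * g_i(x) = 0 for all i): OK

Verdict: the first failing condition is primal_feasibility -> primal.

primal


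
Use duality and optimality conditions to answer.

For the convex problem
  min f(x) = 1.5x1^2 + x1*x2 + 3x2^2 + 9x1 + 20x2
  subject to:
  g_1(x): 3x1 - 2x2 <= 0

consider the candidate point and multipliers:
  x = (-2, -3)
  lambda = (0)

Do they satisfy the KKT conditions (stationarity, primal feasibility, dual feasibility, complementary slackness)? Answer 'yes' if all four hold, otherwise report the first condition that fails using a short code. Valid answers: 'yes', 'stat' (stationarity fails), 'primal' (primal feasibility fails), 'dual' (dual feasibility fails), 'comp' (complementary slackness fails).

Gradient of f: grad f(x) = Q x + c = (0, 0)
Constraint values g_i(x) = a_i^T x - b_i:
  g_1((-2, -3)) = 0
Stationarity residual: grad f(x) + sum_i lambda_i a_i = (0, 0)
  -> stationarity OK
Primal feasibility (all g_i <= 0): OK
Dual feasibility (all lambda_i >= 0): OK
Complementary slackness (lambda_i * g_i(x) = 0 for all i): OK

Verdict: yes, KKT holds.

yes


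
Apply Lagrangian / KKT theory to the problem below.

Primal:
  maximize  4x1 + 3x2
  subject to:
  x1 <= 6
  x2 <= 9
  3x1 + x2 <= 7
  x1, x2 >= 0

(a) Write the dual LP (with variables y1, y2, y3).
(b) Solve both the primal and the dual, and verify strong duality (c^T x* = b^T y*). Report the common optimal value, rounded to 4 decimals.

The standard primal-dual pair for 'max c^T x s.t. A x <= b, x >= 0' is:
  Dual:  min b^T y  s.t.  A^T y >= c,  y >= 0.

So the dual LP is:
  minimize  6y1 + 9y2 + 7y3
  subject to:
    y1 + 3y3 >= 4
    y2 + y3 >= 3
    y1, y2, y3 >= 0

Solving the primal: x* = (0, 7).
  primal value c^T x* = 21.
Solving the dual: y* = (0, 0, 3).
  dual value b^T y* = 21.
Strong duality: c^T x* = b^T y*. Confirmed.

21


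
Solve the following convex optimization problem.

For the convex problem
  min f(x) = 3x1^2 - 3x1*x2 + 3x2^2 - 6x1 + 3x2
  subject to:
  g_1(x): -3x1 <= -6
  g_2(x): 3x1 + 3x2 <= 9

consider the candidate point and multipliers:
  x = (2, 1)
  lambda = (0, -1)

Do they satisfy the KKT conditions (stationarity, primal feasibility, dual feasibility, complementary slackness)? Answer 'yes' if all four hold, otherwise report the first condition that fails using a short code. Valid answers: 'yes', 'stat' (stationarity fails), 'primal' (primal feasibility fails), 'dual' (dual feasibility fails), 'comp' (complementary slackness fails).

Gradient of f: grad f(x) = Q x + c = (3, 3)
Constraint values g_i(x) = a_i^T x - b_i:
  g_1((2, 1)) = 0
  g_2((2, 1)) = 0
Stationarity residual: grad f(x) + sum_i lambda_i a_i = (0, 0)
  -> stationarity OK
Primal feasibility (all g_i <= 0): OK
Dual feasibility (all lambda_i >= 0): FAILS
Complementary slackness (lambda_i * g_i(x) = 0 for all i): OK

Verdict: the first failing condition is dual_feasibility -> dual.

dual


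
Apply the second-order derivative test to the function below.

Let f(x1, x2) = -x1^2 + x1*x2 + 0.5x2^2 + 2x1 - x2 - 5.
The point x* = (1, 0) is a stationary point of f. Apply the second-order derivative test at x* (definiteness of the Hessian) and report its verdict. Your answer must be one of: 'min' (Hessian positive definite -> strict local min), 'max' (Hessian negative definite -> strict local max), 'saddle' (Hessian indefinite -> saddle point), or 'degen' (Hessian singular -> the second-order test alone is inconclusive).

Compute the Hessian H = grad^2 f:
  H = [[-2, 1], [1, 1]]
Verify stationarity: grad f(x*) = H x* + g = (0, 0).
Eigenvalues of H: -2.3028, 1.3028.
Eigenvalues have mixed signs, so H is indefinite -> x* is a saddle point.

saddle


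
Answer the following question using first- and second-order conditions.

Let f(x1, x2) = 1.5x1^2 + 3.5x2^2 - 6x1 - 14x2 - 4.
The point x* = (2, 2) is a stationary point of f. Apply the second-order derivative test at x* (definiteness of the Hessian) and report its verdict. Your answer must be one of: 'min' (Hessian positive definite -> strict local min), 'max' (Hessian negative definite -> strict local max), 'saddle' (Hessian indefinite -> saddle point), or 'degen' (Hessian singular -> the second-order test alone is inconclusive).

Compute the Hessian H = grad^2 f:
  H = [[3, 0], [0, 7]]
Verify stationarity: grad f(x*) = H x* + g = (0, 0).
Eigenvalues of H: 3, 7.
Both eigenvalues > 0, so H is positive definite -> x* is a strict local min.

min


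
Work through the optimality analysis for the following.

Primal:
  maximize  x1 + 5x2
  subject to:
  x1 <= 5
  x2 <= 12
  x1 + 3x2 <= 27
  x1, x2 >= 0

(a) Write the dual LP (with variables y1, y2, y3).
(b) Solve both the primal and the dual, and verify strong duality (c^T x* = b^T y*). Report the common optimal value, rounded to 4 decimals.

The standard primal-dual pair for 'max c^T x s.t. A x <= b, x >= 0' is:
  Dual:  min b^T y  s.t.  A^T y >= c,  y >= 0.

So the dual LP is:
  minimize  5y1 + 12y2 + 27y3
  subject to:
    y1 + y3 >= 1
    y2 + 3y3 >= 5
    y1, y2, y3 >= 0

Solving the primal: x* = (0, 9).
  primal value c^T x* = 45.
Solving the dual: y* = (0, 0, 1.6667).
  dual value b^T y* = 45.
Strong duality: c^T x* = b^T y*. Confirmed.

45


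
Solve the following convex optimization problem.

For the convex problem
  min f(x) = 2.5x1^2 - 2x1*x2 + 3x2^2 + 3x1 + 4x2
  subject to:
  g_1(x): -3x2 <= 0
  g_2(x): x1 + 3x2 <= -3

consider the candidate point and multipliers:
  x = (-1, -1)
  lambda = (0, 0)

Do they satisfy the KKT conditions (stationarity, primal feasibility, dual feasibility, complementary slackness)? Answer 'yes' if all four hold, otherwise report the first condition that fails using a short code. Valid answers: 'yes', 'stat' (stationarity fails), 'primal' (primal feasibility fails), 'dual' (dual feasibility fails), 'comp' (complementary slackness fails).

Gradient of f: grad f(x) = Q x + c = (0, 0)
Constraint values g_i(x) = a_i^T x - b_i:
  g_1((-1, -1)) = 3
  g_2((-1, -1)) = -1
Stationarity residual: grad f(x) + sum_i lambda_i a_i = (0, 0)
  -> stationarity OK
Primal feasibility (all g_i <= 0): FAILS
Dual feasibility (all lambda_i >= 0): OK
Complementary slackness (lambda_i * g_i(x) = 0 for all i): OK

Verdict: the first failing condition is primal_feasibility -> primal.

primal


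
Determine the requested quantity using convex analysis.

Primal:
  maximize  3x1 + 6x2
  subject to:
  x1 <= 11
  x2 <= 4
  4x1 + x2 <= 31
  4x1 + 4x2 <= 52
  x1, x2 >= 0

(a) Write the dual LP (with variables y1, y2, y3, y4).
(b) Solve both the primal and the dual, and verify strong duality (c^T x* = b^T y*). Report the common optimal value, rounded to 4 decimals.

The standard primal-dual pair for 'max c^T x s.t. A x <= b, x >= 0' is:
  Dual:  min b^T y  s.t.  A^T y >= c,  y >= 0.

So the dual LP is:
  minimize  11y1 + 4y2 + 31y3 + 52y4
  subject to:
    y1 + 4y3 + 4y4 >= 3
    y2 + y3 + 4y4 >= 6
    y1, y2, y3, y4 >= 0

Solving the primal: x* = (6.75, 4).
  primal value c^T x* = 44.25.
Solving the dual: y* = (0, 5.25, 0.75, 0).
  dual value b^T y* = 44.25.
Strong duality: c^T x* = b^T y*. Confirmed.

44.25


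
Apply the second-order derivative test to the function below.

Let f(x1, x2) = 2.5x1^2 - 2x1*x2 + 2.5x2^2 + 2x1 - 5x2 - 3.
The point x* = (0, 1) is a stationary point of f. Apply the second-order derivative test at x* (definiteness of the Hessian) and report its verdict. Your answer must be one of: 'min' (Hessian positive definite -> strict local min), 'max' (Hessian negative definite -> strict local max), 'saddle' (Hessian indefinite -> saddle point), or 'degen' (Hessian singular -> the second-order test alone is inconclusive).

Compute the Hessian H = grad^2 f:
  H = [[5, -2], [-2, 5]]
Verify stationarity: grad f(x*) = H x* + g = (0, 0).
Eigenvalues of H: 3, 7.
Both eigenvalues > 0, so H is positive definite -> x* is a strict local min.

min


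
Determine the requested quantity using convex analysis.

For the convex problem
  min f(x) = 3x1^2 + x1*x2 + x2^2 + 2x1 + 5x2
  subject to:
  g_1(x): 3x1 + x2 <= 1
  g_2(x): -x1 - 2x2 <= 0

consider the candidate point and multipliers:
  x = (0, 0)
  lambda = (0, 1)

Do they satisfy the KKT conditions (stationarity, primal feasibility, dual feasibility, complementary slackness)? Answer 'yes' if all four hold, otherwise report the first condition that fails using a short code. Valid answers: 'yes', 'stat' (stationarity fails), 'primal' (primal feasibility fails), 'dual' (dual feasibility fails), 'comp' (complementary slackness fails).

Gradient of f: grad f(x) = Q x + c = (2, 5)
Constraint values g_i(x) = a_i^T x - b_i:
  g_1((0, 0)) = -1
  g_2((0, 0)) = 0
Stationarity residual: grad f(x) + sum_i lambda_i a_i = (1, 3)
  -> stationarity FAILS
Primal feasibility (all g_i <= 0): OK
Dual feasibility (all lambda_i >= 0): OK
Complementary slackness (lambda_i * g_i(x) = 0 for all i): OK

Verdict: the first failing condition is stationarity -> stat.

stat


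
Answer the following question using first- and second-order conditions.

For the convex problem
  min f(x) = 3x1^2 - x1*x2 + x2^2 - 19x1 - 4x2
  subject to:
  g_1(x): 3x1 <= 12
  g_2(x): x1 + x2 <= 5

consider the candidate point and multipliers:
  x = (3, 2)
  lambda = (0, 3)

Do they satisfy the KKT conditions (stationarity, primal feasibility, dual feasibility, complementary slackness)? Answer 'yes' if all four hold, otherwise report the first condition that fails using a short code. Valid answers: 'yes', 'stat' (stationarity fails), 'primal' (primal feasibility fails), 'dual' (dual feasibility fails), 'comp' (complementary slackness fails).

Gradient of f: grad f(x) = Q x + c = (-3, -3)
Constraint values g_i(x) = a_i^T x - b_i:
  g_1((3, 2)) = -3
  g_2((3, 2)) = 0
Stationarity residual: grad f(x) + sum_i lambda_i a_i = (0, 0)
  -> stationarity OK
Primal feasibility (all g_i <= 0): OK
Dual feasibility (all lambda_i >= 0): OK
Complementary slackness (lambda_i * g_i(x) = 0 for all i): OK

Verdict: yes, KKT holds.

yes


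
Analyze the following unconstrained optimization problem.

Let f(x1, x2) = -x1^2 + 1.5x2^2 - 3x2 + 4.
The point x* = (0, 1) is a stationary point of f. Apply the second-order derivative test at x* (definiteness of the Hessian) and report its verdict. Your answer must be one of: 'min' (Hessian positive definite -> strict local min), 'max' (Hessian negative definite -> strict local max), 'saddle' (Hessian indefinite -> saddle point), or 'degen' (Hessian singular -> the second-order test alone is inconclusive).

Compute the Hessian H = grad^2 f:
  H = [[-2, 0], [0, 3]]
Verify stationarity: grad f(x*) = H x* + g = (0, 0).
Eigenvalues of H: -2, 3.
Eigenvalues have mixed signs, so H is indefinite -> x* is a saddle point.

saddle


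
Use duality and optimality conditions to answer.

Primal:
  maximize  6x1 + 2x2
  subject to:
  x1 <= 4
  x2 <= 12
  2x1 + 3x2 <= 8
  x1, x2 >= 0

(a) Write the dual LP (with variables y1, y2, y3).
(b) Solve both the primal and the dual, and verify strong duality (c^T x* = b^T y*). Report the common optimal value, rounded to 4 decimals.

The standard primal-dual pair for 'max c^T x s.t. A x <= b, x >= 0' is:
  Dual:  min b^T y  s.t.  A^T y >= c,  y >= 0.

So the dual LP is:
  minimize  4y1 + 12y2 + 8y3
  subject to:
    y1 + 2y3 >= 6
    y2 + 3y3 >= 2
    y1, y2, y3 >= 0

Solving the primal: x* = (4, 0).
  primal value c^T x* = 24.
Solving the dual: y* = (4.6667, 0, 0.6667).
  dual value b^T y* = 24.
Strong duality: c^T x* = b^T y*. Confirmed.

24


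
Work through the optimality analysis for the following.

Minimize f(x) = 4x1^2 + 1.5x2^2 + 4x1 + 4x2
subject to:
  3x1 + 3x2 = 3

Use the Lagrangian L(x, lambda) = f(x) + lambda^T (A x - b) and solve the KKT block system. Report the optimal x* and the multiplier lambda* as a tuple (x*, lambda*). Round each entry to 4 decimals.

Form the Lagrangian:
  L(x, lambda) = (1/2) x^T Q x + c^T x + lambda^T (A x - b)
Stationarity (grad_x L = 0): Q x + c + A^T lambda = 0.
Primal feasibility: A x = b.

This gives the KKT block system:
  [ Q   A^T ] [ x     ]   [-c ]
  [ A    0  ] [ lambda ] = [ b ]

Solving the linear system:
  x*      = (0.2727, 0.7273)
  lambda* = (-2.0606)
  f(x*)   = 5.0909

x* = (0.2727, 0.7273), lambda* = (-2.0606)


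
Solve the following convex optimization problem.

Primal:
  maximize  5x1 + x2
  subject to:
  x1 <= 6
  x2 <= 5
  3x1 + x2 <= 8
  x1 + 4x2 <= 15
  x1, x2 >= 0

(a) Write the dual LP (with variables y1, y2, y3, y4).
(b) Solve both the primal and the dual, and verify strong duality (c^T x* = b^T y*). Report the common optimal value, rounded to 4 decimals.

The standard primal-dual pair for 'max c^T x s.t. A x <= b, x >= 0' is:
  Dual:  min b^T y  s.t.  A^T y >= c,  y >= 0.

So the dual LP is:
  minimize  6y1 + 5y2 + 8y3 + 15y4
  subject to:
    y1 + 3y3 + y4 >= 5
    y2 + y3 + 4y4 >= 1
    y1, y2, y3, y4 >= 0

Solving the primal: x* = (2.6667, 0).
  primal value c^T x* = 13.3333.
Solving the dual: y* = (0, 0, 1.6667, 0).
  dual value b^T y* = 13.3333.
Strong duality: c^T x* = b^T y*. Confirmed.

13.3333


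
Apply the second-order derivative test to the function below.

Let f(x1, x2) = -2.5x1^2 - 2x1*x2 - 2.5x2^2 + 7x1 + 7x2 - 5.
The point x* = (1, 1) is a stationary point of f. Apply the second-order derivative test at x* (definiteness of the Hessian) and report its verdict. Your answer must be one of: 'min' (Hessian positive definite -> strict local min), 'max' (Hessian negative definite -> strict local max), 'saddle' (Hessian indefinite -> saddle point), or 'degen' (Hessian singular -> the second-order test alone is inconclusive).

Compute the Hessian H = grad^2 f:
  H = [[-5, -2], [-2, -5]]
Verify stationarity: grad f(x*) = H x* + g = (0, 0).
Eigenvalues of H: -7, -3.
Both eigenvalues < 0, so H is negative definite -> x* is a strict local max.

max


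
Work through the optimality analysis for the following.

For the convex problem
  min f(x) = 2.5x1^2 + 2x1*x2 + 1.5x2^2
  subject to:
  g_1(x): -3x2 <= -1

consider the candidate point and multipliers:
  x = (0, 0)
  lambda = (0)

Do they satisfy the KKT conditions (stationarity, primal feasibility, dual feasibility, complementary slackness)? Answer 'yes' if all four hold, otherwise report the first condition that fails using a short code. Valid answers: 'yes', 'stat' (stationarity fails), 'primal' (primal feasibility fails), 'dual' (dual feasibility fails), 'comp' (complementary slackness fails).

Gradient of f: grad f(x) = Q x + c = (0, 0)
Constraint values g_i(x) = a_i^T x - b_i:
  g_1((0, 0)) = 1
Stationarity residual: grad f(x) + sum_i lambda_i a_i = (0, 0)
  -> stationarity OK
Primal feasibility (all g_i <= 0): FAILS
Dual feasibility (all lambda_i >= 0): OK
Complementary slackness (lambda_i * g_i(x) = 0 for all i): OK

Verdict: the first failing condition is primal_feasibility -> primal.

primal


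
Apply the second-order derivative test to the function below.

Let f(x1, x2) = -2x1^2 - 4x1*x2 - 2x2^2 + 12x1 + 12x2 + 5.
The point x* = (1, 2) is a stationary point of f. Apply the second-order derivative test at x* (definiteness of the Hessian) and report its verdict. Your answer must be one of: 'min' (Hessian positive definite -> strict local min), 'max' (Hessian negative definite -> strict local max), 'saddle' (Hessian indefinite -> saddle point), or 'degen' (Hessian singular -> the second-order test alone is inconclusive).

Compute the Hessian H = grad^2 f:
  H = [[-4, -4], [-4, -4]]
Verify stationarity: grad f(x*) = H x* + g = (0, 0).
Eigenvalues of H: -8, 0.
H has a zero eigenvalue (singular; negative semidefinite but not definite), so H is neither positive definite, negative definite, nor indefinite. The second-order test alone is inconclusive -> degen.
(Indeed, f is constant along the null direction of H through x*, so x* is not a strict local extremum.)

degen


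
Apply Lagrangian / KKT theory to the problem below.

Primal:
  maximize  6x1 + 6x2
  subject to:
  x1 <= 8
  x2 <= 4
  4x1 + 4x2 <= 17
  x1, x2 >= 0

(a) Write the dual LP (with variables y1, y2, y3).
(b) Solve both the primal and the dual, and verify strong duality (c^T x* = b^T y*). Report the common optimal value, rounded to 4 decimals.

The standard primal-dual pair for 'max c^T x s.t. A x <= b, x >= 0' is:
  Dual:  min b^T y  s.t.  A^T y >= c,  y >= 0.

So the dual LP is:
  minimize  8y1 + 4y2 + 17y3
  subject to:
    y1 + 4y3 >= 6
    y2 + 4y3 >= 6
    y1, y2, y3 >= 0

Solving the primal: x* = (4.25, 0).
  primal value c^T x* = 25.5.
Solving the dual: y* = (0, 0, 1.5).
  dual value b^T y* = 25.5.
Strong duality: c^T x* = b^T y*. Confirmed.

25.5


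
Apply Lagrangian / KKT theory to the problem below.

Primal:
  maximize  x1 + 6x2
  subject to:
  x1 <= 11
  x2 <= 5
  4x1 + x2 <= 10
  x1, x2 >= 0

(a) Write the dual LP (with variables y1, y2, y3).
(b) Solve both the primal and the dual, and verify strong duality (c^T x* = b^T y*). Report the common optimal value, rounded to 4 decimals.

The standard primal-dual pair for 'max c^T x s.t. A x <= b, x >= 0' is:
  Dual:  min b^T y  s.t.  A^T y >= c,  y >= 0.

So the dual LP is:
  minimize  11y1 + 5y2 + 10y3
  subject to:
    y1 + 4y3 >= 1
    y2 + y3 >= 6
    y1, y2, y3 >= 0

Solving the primal: x* = (1.25, 5).
  primal value c^T x* = 31.25.
Solving the dual: y* = (0, 5.75, 0.25).
  dual value b^T y* = 31.25.
Strong duality: c^T x* = b^T y*. Confirmed.

31.25


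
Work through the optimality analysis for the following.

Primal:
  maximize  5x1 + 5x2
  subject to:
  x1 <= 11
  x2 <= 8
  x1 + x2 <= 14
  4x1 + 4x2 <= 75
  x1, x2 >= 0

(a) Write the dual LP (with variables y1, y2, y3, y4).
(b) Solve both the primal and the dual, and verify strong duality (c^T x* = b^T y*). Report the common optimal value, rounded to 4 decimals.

The standard primal-dual pair for 'max c^T x s.t. A x <= b, x >= 0' is:
  Dual:  min b^T y  s.t.  A^T y >= c,  y >= 0.

So the dual LP is:
  minimize  11y1 + 8y2 + 14y3 + 75y4
  subject to:
    y1 + y3 + 4y4 >= 5
    y2 + y3 + 4y4 >= 5
    y1, y2, y3, y4 >= 0

Solving the primal: x* = (6, 8).
  primal value c^T x* = 70.
Solving the dual: y* = (0, 0, 5, 0).
  dual value b^T y* = 70.
Strong duality: c^T x* = b^T y*. Confirmed.

70


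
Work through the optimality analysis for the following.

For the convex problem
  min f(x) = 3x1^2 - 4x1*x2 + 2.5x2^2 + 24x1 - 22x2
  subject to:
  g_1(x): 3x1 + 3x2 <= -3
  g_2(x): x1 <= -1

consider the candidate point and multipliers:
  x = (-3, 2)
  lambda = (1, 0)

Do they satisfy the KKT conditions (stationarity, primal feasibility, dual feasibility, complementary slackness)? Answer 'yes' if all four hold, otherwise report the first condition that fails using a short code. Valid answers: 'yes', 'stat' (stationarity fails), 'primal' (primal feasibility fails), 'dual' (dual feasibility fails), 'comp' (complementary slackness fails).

Gradient of f: grad f(x) = Q x + c = (-2, 0)
Constraint values g_i(x) = a_i^T x - b_i:
  g_1((-3, 2)) = 0
  g_2((-3, 2)) = -2
Stationarity residual: grad f(x) + sum_i lambda_i a_i = (1, 3)
  -> stationarity FAILS
Primal feasibility (all g_i <= 0): OK
Dual feasibility (all lambda_i >= 0): OK
Complementary slackness (lambda_i * g_i(x) = 0 for all i): OK

Verdict: the first failing condition is stationarity -> stat.

stat


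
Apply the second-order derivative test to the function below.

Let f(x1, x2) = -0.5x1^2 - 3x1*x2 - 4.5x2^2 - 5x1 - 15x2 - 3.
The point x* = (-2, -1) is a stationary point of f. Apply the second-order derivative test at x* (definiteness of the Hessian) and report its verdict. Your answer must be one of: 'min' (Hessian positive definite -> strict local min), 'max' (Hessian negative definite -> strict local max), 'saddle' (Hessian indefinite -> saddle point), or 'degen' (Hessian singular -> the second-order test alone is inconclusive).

Compute the Hessian H = grad^2 f:
  H = [[-1, -3], [-3, -9]]
Verify stationarity: grad f(x*) = H x* + g = (0, 0).
Eigenvalues of H: -10, 0.
H has a zero eigenvalue (singular; negative semidefinite but not definite), so H is neither positive definite, negative definite, nor indefinite. The second-order test alone is inconclusive -> degen.
(Indeed, f is constant along the null direction of H through x*, so x* is not a strict local extremum.)

degen
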